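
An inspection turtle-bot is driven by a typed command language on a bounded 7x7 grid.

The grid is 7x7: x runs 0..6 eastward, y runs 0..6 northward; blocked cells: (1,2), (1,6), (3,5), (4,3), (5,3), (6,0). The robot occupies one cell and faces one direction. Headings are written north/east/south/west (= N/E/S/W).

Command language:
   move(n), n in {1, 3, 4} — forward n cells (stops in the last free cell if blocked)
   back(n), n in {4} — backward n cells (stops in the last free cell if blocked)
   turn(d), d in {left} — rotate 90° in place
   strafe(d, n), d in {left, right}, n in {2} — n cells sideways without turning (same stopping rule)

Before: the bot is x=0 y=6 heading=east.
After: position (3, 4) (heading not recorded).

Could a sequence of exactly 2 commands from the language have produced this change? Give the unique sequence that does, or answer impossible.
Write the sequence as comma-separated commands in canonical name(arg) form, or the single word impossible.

strafe(right, 2), move(3)

key: order matters: swapping strafe(right, 2) and move(3) lands elsewhere
initial: x=0 y=6 heading=east
step 1 (strafe(right, 2)): x=0 y=4 heading=east
step 2 (move(3)): x=3 y=4 heading=east
no rival 2-sequence matches.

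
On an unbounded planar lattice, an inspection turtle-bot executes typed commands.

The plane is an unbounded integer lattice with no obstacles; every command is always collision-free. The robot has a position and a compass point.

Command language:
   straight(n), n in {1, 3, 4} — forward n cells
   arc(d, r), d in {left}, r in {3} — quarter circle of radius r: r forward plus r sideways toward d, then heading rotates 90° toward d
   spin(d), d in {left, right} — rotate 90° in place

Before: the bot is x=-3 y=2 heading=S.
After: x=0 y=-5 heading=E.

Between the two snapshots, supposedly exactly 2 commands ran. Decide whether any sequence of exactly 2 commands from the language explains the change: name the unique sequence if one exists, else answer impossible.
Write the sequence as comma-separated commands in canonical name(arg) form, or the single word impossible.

key: position moved to (0,-5) AND the heading swung to E — translation plus rotation needed
t0: x=-3 y=2 heading=S
1. straight(4) → x=-3 y=-2 heading=S
2. arc(left, 3) → x=0 y=-5 heading=E
all 36 alternatives checked — unique.

straight(4), arc(left, 3)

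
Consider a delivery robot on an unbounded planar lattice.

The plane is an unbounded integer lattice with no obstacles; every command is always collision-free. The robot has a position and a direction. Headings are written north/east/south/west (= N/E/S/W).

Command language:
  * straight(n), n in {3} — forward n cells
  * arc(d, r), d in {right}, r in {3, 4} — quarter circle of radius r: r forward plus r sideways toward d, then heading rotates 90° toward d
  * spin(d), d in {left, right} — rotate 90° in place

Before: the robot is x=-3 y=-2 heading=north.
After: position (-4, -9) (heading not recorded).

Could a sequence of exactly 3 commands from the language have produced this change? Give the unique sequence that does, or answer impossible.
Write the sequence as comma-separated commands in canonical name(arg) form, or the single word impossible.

key: order matters: swapping spin(right) and arc(right, 4) lands elsewhere
initial: x=-3 y=-2 heading=north
1. spin(right) → x=-3 y=-2 heading=east
2. arc(right, 3) → x=0 y=-5 heading=south
3. arc(right, 4) → x=-4 y=-9 heading=west
no rival 3-sequence matches.

spin(right), arc(right, 3), arc(right, 4)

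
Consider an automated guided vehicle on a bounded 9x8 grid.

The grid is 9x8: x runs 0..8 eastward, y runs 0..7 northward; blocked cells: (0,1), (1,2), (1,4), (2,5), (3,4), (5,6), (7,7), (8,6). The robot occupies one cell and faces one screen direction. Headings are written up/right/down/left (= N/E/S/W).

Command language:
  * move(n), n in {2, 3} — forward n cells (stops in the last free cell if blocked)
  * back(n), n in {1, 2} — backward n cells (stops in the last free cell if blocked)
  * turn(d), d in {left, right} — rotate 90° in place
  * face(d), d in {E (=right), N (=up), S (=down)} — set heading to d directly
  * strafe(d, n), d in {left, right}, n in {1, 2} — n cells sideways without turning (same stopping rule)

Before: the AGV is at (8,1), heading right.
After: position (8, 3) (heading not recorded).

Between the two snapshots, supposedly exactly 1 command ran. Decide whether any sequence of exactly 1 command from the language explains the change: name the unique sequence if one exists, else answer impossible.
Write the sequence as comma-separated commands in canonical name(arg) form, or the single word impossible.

strafe(left, 2)

t0: at (8,1), heading right
[1] after strafe(left, 2): at (8,3), heading right
all 13 alternatives checked — unique.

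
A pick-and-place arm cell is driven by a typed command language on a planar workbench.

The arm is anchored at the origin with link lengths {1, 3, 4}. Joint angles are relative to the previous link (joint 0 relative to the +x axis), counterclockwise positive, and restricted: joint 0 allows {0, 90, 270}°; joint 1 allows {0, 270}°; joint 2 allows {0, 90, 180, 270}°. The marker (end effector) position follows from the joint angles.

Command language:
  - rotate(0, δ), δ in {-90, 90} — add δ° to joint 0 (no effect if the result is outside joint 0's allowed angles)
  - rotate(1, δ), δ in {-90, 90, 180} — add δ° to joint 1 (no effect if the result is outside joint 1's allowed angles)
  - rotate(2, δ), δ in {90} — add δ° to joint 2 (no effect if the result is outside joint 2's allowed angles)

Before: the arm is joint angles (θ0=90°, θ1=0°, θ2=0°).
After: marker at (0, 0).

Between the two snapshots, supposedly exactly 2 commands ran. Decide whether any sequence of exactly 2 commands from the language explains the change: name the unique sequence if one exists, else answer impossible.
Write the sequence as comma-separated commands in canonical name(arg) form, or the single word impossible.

from: joint angles (θ0=90°, θ1=0°, θ2=0°)
t=1 rotate(2, 90) ⇒ joint angles (θ0=90°, θ1=0°, θ2=90°)
t=2 rotate(2, 90) ⇒ joint angles (θ0=90°, θ1=0°, θ2=180°)
all 36 alternatives checked — unique.

rotate(2, 90), rotate(2, 90)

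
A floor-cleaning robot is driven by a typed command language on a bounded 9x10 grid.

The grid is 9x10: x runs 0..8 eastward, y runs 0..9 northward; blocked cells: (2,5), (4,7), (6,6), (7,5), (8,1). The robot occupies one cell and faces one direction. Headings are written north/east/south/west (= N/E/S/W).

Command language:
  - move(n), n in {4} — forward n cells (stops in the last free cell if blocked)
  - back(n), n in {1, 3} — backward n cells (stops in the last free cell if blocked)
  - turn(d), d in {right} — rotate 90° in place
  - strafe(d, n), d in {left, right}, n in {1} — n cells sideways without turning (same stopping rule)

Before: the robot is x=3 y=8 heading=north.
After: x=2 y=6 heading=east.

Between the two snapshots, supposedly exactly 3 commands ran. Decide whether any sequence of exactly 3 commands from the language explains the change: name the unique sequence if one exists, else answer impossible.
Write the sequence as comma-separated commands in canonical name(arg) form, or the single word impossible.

strafe(left, 1), back(3), turn(right)

key: position moved to (2,6) AND the heading swung to E — translation plus rotation needed
start: x=3 y=8 heading=north
t=1 strafe(left, 1) ⇒ x=2 y=8 heading=north
t=2 back(3) ⇒ x=2 y=6 heading=north
t=3 turn(right) ⇒ x=2 y=6 heading=east
no rival 3-sequence matches.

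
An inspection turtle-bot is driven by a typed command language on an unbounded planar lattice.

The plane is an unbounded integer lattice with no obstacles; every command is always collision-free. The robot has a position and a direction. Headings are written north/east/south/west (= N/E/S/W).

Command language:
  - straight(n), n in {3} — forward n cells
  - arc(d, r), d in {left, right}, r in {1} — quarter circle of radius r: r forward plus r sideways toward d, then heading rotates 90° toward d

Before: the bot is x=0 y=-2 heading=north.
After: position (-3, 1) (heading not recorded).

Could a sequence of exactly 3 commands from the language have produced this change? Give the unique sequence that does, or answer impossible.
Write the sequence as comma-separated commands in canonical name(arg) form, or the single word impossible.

arc(left, 1), arc(right, 1), arc(left, 1)

from: x=0 y=-2 heading=north
t=1 arc(left, 1) ⇒ x=-1 y=-1 heading=west
t=2 arc(right, 1) ⇒ x=-2 y=0 heading=north
t=3 arc(left, 1) ⇒ x=-3 y=1 heading=west
all 27 alternatives checked — unique.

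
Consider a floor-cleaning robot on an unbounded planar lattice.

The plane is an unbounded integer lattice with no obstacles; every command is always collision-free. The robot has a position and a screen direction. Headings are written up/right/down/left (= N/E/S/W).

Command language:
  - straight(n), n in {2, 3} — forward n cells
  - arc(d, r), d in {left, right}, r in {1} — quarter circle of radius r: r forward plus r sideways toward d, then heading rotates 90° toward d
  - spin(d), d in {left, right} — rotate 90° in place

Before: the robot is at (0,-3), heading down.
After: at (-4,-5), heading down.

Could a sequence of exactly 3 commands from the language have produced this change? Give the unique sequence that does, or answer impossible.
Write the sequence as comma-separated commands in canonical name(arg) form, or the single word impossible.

key: order matters: swapping arc(right, 1) and arc(left, 1) lands elsewhere
begin: at (0,-3), heading down
t=1 arc(right, 1) ⇒ at (-1,-4), heading left
t=2 straight(2) ⇒ at (-3,-4), heading left
t=3 arc(left, 1) ⇒ at (-4,-5), heading down
no rival 3-sequence matches.

arc(right, 1), straight(2), arc(left, 1)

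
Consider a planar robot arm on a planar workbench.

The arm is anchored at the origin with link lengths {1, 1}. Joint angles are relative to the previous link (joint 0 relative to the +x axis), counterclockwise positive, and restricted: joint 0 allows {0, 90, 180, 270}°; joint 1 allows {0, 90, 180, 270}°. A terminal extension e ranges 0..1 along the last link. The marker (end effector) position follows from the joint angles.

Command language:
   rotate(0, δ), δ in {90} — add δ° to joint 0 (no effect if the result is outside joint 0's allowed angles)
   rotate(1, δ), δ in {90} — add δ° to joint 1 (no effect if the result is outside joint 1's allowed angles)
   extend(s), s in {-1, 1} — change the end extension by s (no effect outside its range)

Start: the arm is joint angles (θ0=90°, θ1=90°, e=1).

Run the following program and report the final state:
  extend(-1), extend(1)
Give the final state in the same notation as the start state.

joint angles (θ0=90°, θ1=90°, e=1)

begin: joint angles (θ0=90°, θ1=90°, e=1)
t=1 extend(-1) ⇒ joint angles (θ0=90°, θ1=90°, e=0)
t=2 extend(1) ⇒ joint angles (θ0=90°, θ1=90°, e=1)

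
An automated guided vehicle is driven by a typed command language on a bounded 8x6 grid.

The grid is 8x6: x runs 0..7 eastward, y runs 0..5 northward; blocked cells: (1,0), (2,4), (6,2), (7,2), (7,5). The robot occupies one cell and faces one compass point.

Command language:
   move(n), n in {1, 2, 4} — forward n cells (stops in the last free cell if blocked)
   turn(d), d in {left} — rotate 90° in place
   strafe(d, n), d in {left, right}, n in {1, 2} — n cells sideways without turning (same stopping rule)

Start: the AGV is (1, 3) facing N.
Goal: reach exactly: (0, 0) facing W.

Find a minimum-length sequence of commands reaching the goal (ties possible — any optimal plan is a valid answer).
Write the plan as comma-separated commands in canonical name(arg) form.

strafe(left, 1), turn(left), strafe(left, 1), strafe(left, 2)

t0: (1, 3) facing N
step 1 (strafe(left, 1)): (0, 3) facing N
step 2 (turn(left)): (0, 3) facing W
step 3 (strafe(left, 1)): (0, 2) facing W
step 4 (strafe(left, 2)): (0, 0) facing W
minimal: 4 command(s), checked below 4.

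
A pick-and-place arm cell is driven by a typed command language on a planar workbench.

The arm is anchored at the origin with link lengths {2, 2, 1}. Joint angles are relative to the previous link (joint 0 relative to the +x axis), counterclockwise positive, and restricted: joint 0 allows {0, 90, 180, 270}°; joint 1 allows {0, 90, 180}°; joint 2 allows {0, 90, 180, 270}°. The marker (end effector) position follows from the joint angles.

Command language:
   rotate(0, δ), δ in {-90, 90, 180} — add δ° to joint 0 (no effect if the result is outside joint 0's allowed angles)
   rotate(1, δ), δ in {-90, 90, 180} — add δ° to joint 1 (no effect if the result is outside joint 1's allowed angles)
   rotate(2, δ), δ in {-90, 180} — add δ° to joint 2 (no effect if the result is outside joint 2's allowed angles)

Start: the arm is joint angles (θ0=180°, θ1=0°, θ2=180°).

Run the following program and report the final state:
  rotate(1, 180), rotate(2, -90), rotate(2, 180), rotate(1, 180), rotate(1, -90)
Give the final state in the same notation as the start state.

joint angles (θ0=180°, θ1=0°, θ2=270°)

t0: joint angles (θ0=180°, θ1=0°, θ2=180°)
[1] after rotate(1, 180): joint angles (θ0=180°, θ1=180°, θ2=180°)
[2] after rotate(2, -90): joint angles (θ0=180°, θ1=180°, θ2=90°)
[3] after rotate(2, 180): joint angles (θ0=180°, θ1=180°, θ2=270°)
[4] after rotate(1, 180): joint angles (θ0=180°, θ1=0°, θ2=270°)
[5] after rotate(1, -90): joint angles (θ0=180°, θ1=0°, θ2=270°)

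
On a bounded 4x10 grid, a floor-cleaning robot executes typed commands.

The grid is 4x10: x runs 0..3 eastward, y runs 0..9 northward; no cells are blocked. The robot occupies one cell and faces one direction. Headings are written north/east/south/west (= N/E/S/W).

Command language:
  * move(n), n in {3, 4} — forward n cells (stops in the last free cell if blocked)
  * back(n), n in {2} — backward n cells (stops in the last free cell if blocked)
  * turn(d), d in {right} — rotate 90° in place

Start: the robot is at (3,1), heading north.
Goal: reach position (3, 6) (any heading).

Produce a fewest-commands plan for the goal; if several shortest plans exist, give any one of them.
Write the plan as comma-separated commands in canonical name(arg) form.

start: at (3,1), heading north
[1] after move(3): at (3,4), heading north
[2] after back(2): at (3,2), heading north
[3] after move(4): at (3,6), heading north
shorter routes all fall short; 3 is best.

move(3), back(2), move(4)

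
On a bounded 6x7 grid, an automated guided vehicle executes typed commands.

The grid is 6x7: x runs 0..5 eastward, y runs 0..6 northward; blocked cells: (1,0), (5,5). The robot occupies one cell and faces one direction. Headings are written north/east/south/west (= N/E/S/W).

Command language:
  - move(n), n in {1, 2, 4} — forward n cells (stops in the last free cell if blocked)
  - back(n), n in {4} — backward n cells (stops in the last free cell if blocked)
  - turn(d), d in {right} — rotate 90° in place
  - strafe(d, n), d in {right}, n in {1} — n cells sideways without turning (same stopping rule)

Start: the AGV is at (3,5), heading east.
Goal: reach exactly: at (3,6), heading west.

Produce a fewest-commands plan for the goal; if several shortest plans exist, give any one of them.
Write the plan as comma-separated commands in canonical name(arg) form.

t0: at (3,5), heading east
step 1 (turn(right)): at (3,5), heading south
step 2 (back(4)): at (3,6), heading south
step 3 (turn(right)): at (3,6), heading west
minimal: 3 command(s), checked below 3.

turn(right), back(4), turn(right)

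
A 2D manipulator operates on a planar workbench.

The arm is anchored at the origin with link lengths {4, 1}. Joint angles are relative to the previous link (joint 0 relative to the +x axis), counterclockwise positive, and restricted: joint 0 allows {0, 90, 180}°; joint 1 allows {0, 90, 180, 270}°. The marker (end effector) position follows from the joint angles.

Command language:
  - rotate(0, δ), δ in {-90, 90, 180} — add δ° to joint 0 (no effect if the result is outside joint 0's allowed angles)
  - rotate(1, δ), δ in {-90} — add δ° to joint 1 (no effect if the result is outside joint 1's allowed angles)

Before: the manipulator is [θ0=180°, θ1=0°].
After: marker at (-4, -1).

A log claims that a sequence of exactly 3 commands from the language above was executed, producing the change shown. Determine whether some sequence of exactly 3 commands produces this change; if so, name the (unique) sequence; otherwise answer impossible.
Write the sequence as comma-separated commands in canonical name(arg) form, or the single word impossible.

rotate(1, -90), rotate(1, -90), rotate(1, -90)

from: [θ0=180°, θ1=0°]
[1] after rotate(1, -90): [θ0=180°, θ1=270°]
[2] after rotate(1, -90): [θ0=180°, θ1=180°]
[3] after rotate(1, -90): [θ0=180°, θ1=90°]
all 64 alternatives checked — unique.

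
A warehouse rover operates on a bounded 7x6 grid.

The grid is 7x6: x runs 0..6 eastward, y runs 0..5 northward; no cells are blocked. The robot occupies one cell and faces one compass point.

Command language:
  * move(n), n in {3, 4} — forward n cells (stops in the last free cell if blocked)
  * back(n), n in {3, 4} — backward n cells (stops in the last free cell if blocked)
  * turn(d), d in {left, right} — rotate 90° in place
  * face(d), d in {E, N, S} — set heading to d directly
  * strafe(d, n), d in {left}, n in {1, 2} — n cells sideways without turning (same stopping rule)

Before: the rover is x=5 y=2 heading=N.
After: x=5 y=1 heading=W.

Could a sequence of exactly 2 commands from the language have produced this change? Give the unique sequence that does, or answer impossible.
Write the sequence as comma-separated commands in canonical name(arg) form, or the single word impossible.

turn(left), strafe(left, 1)

key: running strafe(left, 1) before turn(left) would end elsewhere — order is forced
from: x=5 y=2 heading=N
t=1 turn(left) ⇒ x=5 y=2 heading=W
t=2 strafe(left, 1) ⇒ x=5 y=1 heading=W
no other 2-command option fits: unique.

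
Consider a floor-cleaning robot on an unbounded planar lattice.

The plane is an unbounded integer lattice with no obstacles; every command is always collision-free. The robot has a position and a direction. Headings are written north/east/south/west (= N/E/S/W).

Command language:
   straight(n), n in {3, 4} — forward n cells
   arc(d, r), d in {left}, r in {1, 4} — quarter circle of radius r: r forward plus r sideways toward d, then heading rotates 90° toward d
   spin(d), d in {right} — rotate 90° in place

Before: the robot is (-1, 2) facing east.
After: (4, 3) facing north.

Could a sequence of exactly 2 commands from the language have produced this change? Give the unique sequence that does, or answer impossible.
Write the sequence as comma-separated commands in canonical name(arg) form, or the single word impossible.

key: cell and facing (now N) both changed — the 2 commands mix motion and turning
t0: (-1, 2) facing east
step 1 (straight(4)): (3, 2) facing east
step 2 (arc(left, 1)): (4, 3) facing north
no rival 2-sequence matches.

straight(4), arc(left, 1)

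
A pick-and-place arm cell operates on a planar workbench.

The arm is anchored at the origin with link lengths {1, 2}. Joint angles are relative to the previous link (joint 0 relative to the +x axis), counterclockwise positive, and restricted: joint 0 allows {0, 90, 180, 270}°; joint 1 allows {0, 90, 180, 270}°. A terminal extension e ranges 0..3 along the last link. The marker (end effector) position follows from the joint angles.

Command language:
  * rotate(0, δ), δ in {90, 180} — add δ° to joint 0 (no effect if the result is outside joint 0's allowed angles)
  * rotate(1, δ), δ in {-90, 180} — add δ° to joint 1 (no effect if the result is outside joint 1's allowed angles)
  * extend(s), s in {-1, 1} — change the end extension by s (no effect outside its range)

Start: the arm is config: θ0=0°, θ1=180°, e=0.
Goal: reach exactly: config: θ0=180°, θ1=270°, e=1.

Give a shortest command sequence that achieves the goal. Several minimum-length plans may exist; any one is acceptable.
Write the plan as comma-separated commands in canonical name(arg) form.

rotate(1, 180), rotate(0, 180), extend(1), rotate(1, -90)

from: config: θ0=0°, θ1=180°, e=0
t=1 rotate(1, 180) ⇒ config: θ0=0°, θ1=0°, e=0
t=2 rotate(0, 180) ⇒ config: θ0=180°, θ1=0°, e=0
t=3 extend(1) ⇒ config: θ0=180°, θ1=0°, e=1
t=4 rotate(1, -90) ⇒ config: θ0=180°, θ1=270°, e=1
nothing shorter than 4 reaches the goal.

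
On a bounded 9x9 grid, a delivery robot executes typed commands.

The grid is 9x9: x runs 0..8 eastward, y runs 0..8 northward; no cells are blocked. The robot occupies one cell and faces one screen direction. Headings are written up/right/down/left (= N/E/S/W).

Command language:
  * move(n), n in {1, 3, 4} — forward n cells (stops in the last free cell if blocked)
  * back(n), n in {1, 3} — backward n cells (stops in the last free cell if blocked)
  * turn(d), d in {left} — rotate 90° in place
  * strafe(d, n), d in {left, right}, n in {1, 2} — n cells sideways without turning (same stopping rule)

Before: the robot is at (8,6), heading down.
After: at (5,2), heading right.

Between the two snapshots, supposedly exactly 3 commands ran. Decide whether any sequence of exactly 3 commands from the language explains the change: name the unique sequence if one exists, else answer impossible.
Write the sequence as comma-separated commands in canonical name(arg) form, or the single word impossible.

key: cell and facing (now E) both changed — the 3 commands mix motion and turning
t0: at (8,6), heading down
[1] after move(4): at (8,2), heading down
[2] after turn(left): at (8,2), heading right
[3] after back(3): at (5,2), heading right
all 1000 alternatives checked — unique.

move(4), turn(left), back(3)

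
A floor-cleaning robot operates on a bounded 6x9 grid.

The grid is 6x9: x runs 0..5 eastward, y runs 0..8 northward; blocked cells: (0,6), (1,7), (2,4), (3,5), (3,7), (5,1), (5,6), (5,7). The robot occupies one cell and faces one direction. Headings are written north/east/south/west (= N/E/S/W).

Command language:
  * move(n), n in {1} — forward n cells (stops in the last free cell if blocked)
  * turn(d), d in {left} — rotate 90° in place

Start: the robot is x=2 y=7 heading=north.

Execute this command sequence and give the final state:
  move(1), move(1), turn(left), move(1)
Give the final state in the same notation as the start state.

initial: x=2 y=7 heading=north
1. move(1) → x=2 y=8 heading=north
2. move(1) → x=2 y=8 heading=north
3. turn(left) → x=2 y=8 heading=west
4. move(1) → x=1 y=8 heading=west

x=1 y=8 heading=west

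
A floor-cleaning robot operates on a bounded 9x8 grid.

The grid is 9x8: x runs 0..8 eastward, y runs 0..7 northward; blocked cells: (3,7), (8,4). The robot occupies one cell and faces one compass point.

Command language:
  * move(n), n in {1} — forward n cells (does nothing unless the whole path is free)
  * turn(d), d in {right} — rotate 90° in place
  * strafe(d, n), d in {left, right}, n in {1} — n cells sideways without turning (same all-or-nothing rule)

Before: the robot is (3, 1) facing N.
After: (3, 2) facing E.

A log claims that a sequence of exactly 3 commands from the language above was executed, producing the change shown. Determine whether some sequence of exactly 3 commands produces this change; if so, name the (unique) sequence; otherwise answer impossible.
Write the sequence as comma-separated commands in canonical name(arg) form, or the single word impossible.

impossible

all 64 sequences checked — none match.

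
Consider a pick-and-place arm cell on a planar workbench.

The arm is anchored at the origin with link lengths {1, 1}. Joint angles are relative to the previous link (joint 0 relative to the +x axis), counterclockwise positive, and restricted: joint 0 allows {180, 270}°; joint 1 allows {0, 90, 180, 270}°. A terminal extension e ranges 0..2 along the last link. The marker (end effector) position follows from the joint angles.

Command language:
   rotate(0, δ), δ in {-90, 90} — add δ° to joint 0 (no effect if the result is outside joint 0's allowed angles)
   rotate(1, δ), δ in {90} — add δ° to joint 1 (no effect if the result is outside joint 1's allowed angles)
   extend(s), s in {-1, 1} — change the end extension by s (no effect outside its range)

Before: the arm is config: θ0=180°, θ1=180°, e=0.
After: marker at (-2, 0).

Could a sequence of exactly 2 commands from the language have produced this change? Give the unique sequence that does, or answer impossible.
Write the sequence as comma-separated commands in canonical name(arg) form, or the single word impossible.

initial: config: θ0=180°, θ1=180°, e=0
1. rotate(1, 90) → config: θ0=180°, θ1=270°, e=0
2. rotate(1, 90) → config: θ0=180°, θ1=0°, e=0
no other 2-command option fits: unique.

rotate(1, 90), rotate(1, 90)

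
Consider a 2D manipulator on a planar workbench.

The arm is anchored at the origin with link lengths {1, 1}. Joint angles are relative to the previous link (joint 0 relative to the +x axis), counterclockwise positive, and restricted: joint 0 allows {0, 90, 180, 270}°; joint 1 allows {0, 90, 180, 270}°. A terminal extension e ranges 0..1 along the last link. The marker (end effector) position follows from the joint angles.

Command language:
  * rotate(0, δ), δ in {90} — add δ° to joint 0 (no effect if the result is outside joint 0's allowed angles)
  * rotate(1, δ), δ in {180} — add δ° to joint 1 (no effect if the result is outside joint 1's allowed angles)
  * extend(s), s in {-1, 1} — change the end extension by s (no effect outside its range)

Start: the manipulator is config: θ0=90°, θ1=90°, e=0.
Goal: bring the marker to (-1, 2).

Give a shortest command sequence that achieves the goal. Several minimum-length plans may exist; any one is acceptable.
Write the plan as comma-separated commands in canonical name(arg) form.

rotate(1, 180), extend(1), rotate(0, 90)

t0: config: θ0=90°, θ1=90°, e=0
step 1 (rotate(1, 180)): config: θ0=90°, θ1=270°, e=0
step 2 (extend(1)): config: θ0=90°, θ1=270°, e=1
step 3 (rotate(0, 90)): config: θ0=180°, θ1=270°, e=1
no 2-step plan works, so 3 is optimal.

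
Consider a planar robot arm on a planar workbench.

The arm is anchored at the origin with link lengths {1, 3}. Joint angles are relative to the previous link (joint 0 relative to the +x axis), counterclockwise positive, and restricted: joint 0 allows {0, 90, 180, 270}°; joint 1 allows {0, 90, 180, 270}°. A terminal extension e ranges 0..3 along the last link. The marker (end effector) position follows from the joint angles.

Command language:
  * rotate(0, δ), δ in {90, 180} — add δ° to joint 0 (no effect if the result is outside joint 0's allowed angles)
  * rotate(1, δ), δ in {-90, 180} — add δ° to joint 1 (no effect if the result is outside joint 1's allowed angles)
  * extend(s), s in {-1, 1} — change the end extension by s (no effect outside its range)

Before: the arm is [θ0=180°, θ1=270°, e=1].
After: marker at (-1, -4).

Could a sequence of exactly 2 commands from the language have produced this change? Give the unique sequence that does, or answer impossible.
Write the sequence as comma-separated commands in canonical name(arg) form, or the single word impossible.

rotate(1, -90), rotate(1, -90)

start: [θ0=180°, θ1=270°, e=1]
[1] after rotate(1, -90): [θ0=180°, θ1=180°, e=1]
[2] after rotate(1, -90): [θ0=180°, θ1=90°, e=1]
all 36 alternatives checked — unique.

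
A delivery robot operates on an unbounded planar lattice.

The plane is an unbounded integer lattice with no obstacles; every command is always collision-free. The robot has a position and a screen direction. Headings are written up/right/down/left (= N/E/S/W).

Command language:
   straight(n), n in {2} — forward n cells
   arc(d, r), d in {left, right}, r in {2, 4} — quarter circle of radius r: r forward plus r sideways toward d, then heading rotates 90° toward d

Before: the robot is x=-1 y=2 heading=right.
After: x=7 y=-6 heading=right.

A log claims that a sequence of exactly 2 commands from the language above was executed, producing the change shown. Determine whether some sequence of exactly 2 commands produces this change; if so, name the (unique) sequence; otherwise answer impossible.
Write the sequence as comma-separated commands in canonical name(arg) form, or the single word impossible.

key: heading stays E — rotations cancel among the 2 commands
start: x=-1 y=2 heading=right
1. arc(right, 4) → x=3 y=-2 heading=down
2. arc(left, 4) → x=7 y=-6 heading=right
no other 2-command option fits: unique.

arc(right, 4), arc(left, 4)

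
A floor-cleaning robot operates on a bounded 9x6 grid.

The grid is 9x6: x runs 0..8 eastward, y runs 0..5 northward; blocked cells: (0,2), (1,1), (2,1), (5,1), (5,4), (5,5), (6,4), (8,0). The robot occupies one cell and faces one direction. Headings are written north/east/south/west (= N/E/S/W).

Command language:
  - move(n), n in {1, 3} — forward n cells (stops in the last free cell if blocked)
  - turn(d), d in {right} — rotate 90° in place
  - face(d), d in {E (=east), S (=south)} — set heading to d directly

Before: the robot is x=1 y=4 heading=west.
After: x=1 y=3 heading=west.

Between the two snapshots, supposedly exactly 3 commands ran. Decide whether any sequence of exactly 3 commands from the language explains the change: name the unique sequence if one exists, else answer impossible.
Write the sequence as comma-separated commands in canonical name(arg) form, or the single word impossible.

face(S), move(1), turn(right)

key: order matters: swapping face(S) and turn(right) lands elsewhere
begin: x=1 y=4 heading=west
step 1 (face(S)): x=1 y=4 heading=south
step 2 (move(1)): x=1 y=3 heading=south
step 3 (turn(right)): x=1 y=3 heading=west
uniquely the one of 125 3-step routes that fits.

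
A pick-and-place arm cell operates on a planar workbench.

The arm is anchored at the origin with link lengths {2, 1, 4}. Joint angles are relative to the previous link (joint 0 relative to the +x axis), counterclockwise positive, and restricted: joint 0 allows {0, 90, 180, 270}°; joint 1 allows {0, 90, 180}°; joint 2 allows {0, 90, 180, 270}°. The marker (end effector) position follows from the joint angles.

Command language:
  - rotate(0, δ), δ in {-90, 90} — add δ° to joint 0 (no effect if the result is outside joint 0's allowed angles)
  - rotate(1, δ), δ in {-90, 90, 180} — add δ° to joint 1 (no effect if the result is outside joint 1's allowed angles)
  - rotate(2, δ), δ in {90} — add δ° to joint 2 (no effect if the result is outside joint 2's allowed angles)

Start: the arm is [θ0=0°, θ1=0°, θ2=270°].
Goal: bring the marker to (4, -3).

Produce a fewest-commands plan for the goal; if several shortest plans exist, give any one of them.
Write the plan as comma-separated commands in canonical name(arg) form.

rotate(2, 90), rotate(2, 90), rotate(0, -90)

initial: [θ0=0°, θ1=0°, θ2=270°]
step 1 (rotate(2, 90)): [θ0=0°, θ1=0°, θ2=0°]
step 2 (rotate(2, 90)): [θ0=0°, θ1=0°, θ2=90°]
step 3 (rotate(0, -90)): [θ0=270°, θ1=0°, θ2=90°]
no 2-step plan works, so 3 is optimal.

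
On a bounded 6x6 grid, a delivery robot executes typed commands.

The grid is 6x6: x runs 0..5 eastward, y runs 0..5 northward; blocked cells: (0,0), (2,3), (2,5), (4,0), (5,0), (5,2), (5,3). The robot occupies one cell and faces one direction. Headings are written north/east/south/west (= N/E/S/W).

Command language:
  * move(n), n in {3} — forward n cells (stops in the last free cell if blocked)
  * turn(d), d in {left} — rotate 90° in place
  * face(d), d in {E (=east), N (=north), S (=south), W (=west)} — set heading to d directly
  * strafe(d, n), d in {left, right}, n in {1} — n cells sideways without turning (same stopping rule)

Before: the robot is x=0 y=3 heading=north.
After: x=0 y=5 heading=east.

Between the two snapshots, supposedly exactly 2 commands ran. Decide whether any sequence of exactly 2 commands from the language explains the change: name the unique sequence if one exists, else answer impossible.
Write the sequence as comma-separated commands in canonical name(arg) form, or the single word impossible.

key: position moved to (0,5) AND the heading swung to E — translation plus rotation needed
t0: x=0 y=3 heading=north
1. move(3) → x=0 y=5 heading=north
2. face(E) → x=0 y=5 heading=east
all 64 alternatives checked — unique.

move(3), face(E)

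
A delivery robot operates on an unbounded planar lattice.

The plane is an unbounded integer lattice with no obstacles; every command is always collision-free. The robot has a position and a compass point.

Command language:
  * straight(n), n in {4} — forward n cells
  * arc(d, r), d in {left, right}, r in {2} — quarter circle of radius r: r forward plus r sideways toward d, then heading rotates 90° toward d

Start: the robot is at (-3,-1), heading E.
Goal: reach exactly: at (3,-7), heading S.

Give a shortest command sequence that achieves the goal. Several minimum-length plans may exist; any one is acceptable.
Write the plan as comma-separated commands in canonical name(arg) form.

start: at (-3,-1), heading E
step 1 (straight(4)): at (1,-1), heading E
step 2 (arc(right, 2)): at (3,-3), heading S
step 3 (straight(4)): at (3,-7), heading S
minimal: 3 command(s), checked below 3.

straight(4), arc(right, 2), straight(4)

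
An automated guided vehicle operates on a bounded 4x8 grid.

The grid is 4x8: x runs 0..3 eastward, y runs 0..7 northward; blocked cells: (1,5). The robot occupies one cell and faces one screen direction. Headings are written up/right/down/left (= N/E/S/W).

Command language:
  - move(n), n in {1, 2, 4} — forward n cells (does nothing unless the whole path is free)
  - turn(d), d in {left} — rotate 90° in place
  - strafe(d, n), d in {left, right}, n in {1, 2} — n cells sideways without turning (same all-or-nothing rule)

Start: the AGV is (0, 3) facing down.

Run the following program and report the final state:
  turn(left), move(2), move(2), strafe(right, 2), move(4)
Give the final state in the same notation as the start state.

(2, 1) facing right

initial: (0, 3) facing down
1. turn(left) → (0, 3) facing right
2. move(2) → (2, 3) facing right
3. move(2) → (2, 3) facing right
4. strafe(right, 2) → (2, 1) facing right
5. move(4) → (2, 1) facing right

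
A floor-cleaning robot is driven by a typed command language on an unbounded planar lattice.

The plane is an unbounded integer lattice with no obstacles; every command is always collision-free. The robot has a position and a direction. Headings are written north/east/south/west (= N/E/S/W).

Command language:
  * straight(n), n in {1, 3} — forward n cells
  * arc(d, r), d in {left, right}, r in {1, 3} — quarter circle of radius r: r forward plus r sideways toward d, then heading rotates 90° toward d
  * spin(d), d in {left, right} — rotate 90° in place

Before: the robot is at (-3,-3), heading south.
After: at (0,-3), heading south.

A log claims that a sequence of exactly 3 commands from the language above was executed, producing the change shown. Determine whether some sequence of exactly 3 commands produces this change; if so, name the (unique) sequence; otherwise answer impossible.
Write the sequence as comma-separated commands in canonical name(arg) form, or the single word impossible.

key: heading stays S — rotations cancel among the 3 commands
begin: at (-3,-3), heading south
step 1 (spin(left)): at (-3,-3), heading east
step 2 (straight(3)): at (0,-3), heading east
step 3 (spin(right)): at (0,-3), heading south
no rival 3-sequence matches.

spin(left), straight(3), spin(right)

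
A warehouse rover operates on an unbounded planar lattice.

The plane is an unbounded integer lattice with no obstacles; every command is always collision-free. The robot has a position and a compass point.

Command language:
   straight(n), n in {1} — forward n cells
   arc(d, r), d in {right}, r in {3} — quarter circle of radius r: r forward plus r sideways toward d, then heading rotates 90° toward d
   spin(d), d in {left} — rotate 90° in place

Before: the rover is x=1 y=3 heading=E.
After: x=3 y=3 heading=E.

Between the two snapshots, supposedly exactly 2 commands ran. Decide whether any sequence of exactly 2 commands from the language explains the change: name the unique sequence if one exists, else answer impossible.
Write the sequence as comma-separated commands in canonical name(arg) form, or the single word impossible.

key: still facing E at the end — nothing in the sequence rotates
initial: x=1 y=3 heading=E
t=1 straight(1) ⇒ x=2 y=3 heading=E
t=2 straight(1) ⇒ x=3 y=3 heading=E
uniquely the one of 9 2-step routes that fits.

straight(1), straight(1)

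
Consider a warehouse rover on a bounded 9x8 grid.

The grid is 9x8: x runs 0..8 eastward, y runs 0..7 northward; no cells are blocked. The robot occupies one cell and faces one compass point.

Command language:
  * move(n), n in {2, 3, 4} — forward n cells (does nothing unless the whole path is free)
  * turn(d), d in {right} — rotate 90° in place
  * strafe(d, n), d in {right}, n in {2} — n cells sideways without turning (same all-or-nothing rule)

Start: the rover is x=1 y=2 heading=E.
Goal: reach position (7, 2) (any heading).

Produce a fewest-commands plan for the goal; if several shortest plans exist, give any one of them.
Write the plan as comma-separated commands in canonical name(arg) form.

begin: x=1 y=2 heading=E
1. move(3) → x=4 y=2 heading=E
2. move(3) → x=7 y=2 heading=E
nothing shorter than 2 reaches the goal.

move(3), move(3)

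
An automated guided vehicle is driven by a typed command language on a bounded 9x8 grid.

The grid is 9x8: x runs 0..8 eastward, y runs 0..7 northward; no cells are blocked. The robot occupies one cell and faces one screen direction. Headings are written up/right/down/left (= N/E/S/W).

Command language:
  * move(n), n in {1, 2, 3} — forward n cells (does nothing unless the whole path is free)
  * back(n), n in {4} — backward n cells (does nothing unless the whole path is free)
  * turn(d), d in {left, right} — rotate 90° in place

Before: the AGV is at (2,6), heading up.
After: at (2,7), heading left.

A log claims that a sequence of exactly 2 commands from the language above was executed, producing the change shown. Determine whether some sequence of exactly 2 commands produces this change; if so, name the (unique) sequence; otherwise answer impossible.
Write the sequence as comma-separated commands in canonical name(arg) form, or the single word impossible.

key: position moved to (2,7) AND the heading swung to W — translation plus rotation needed
from: at (2,6), heading up
t=1 move(1) ⇒ at (2,7), heading up
t=2 turn(left) ⇒ at (2,7), heading left
no rival 2-sequence matches.

move(1), turn(left)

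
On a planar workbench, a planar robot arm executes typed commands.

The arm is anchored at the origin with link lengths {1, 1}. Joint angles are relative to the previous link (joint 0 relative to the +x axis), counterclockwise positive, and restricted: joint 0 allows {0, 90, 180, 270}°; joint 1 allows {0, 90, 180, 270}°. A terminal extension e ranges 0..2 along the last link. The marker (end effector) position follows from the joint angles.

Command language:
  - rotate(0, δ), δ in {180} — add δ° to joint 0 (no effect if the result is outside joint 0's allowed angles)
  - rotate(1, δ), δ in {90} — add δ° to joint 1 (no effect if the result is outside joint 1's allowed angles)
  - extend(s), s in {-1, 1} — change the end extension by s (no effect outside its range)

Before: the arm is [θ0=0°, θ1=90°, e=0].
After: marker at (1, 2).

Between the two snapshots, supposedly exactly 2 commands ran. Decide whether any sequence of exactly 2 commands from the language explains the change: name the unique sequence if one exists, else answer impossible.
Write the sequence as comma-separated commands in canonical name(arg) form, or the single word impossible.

key: running extend(1) before extend(-1) would end elsewhere — order is forced
initial: [θ0=0°, θ1=90°, e=0]
t=1 extend(-1) ⇒ [θ0=0°, θ1=90°, e=0]
t=2 extend(1) ⇒ [θ0=0°, θ1=90°, e=1]
uniquely the one of 16 2-step routes that fits.

extend(-1), extend(1)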